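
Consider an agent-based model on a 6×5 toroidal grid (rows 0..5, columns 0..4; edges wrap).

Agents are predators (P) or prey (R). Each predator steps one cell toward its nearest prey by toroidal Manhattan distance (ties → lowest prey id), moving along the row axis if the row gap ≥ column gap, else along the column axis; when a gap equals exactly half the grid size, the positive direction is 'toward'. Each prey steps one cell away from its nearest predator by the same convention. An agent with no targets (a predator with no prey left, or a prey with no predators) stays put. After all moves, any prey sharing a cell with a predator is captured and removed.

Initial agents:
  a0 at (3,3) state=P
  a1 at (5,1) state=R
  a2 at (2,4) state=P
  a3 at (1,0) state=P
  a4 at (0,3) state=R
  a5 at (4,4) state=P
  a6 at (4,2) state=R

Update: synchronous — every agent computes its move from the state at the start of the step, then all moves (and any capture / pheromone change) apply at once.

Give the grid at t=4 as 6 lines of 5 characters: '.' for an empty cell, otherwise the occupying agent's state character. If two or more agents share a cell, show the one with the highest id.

.....
...P.
R.RR.
P....
.....
.....

t=1: a0@(4,3):P a1@(4,1):R a2@(1,4):P a3@(0,0):P a4@(5,3):R a5@(4,3):P a6@(5,2):R
t=2: a0@(5,3):P a1@(4,0):R a2@(0,4):P a3@(5,0):P a4@(0,3):R a5@(5,3):P a6@(0,2):R
t=3: a0@(0,3):P a1@(3,0):R a2@(0,3):P a3@(4,0):P a4@(1,3):R a5@(0,3):P a6@(1,2):R
t=4: a0@(1,3):P a1@(2,0):R a2@(1,3):P a3@(3,0):P a4@(2,3):R a5@(1,3):P a6@(2,2):R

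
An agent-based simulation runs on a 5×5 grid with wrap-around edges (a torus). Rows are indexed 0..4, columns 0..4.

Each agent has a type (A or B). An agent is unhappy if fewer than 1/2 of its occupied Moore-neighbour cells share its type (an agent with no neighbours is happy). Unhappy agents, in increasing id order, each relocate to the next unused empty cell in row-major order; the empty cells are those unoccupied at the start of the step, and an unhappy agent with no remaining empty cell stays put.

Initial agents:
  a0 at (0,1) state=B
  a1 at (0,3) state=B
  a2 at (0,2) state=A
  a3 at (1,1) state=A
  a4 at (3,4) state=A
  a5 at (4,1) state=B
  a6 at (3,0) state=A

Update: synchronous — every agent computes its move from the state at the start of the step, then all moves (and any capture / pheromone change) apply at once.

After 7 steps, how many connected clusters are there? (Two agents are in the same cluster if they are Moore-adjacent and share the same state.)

t=1: a0@(0,0):B a1@(0,4):B a2@(1,0):A a3@(1,1):A a4@(3,4):A a5@(1,2):B a6@(3,0):A
t=2: a0@(0,1):B a1@(0,4):B a2@(0,2):A a3@(0,3):A a4@(3,4):A a5@(1,3):B a6@(3,0):A
t=3: a0@(0,0):B a1@(0,4):B a2@(1,0):A a3@(1,1):A a4@(3,4):A a5@(1,2):B a6@(3,0):A
t=4: a0@(0,1):B a1@(0,4):B a2@(0,2):A a3@(0,3):A a4@(3,4):A a5@(1,3):B a6@(3,0):A
t=5: a0@(0,0):B a1@(0,4):B a2@(1,0):A a3@(1,1):A a4@(3,4):A a5@(1,2):B a6@(3,0):A
t=6: a0@(0,1):B a1@(0,4):B a2@(0,2):A a3@(0,3):A a4@(3,4):A a5@(1,3):B a6@(3,0):A
t=7: a0@(0,0):B a1@(0,4):B a2@(1,0):A a3@(1,1):A a4@(3,4):A a5@(1,2):B a6@(3,0):A

4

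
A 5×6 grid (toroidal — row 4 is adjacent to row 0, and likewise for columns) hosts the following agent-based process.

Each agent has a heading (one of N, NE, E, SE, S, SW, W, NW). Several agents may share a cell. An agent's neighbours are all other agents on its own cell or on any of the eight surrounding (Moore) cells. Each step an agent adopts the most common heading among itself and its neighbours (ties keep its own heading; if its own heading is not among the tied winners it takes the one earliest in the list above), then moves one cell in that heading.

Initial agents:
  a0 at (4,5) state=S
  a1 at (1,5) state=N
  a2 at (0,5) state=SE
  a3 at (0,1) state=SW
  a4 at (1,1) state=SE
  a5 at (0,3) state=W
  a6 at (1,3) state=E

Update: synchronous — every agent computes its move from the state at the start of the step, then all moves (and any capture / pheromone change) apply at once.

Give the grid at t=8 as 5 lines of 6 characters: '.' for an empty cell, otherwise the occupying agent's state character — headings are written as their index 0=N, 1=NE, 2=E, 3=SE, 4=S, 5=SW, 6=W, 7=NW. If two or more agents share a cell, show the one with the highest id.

.6....
.....2
.....4
.3.3..
..33..

t=1: a0@(0,5):S a1@(0,5):N a2@(1,0):SE a3@(1,0):SW a4@(2,2):SE a5@(0,2):W a6@(1,4):E
t=2: a0@(1,5):S a1@(4,5):N a2@(2,1):SE a3@(2,5):SW a4@(3,3):SE a5@(0,1):W a6@(1,5):E
t=3: a0@(2,5):S a1@(3,5):N a2@(3,2):SE a3@(3,4):SW a4@(4,4):SE a5@(0,0):W a6@(1,0):E
t=4: a0@(3,5):S a1@(2,5):N a2@(4,3):SE a3@(4,3):SW a4@(0,5):SE a5@(0,5):W a6@(1,1):E
t=5: a0@(4,5):S a1@(1,5):N a2@(0,4):SE a3@(0,2):SW a4@(1,0):SE a5@(0,4):W a6@(1,2):E
t=6: a0@(0,5):S a1@(2,0):SE a2@(1,5):SE a3@(1,1):SW a4@(2,1):SE a5@(0,3):W a6@(1,3):E
t=7: a0@(1,5):S a1@(3,1):SE a2@(2,0):SE a3@(2,2):SE a4@(3,2):SE a5@(0,2):W a6@(1,4):E
t=8: a0@(2,5):S a1@(4,2):SE a2@(3,1):SE a3@(3,3):SE a4@(4,3):SE a5@(0,1):W a6@(1,5):E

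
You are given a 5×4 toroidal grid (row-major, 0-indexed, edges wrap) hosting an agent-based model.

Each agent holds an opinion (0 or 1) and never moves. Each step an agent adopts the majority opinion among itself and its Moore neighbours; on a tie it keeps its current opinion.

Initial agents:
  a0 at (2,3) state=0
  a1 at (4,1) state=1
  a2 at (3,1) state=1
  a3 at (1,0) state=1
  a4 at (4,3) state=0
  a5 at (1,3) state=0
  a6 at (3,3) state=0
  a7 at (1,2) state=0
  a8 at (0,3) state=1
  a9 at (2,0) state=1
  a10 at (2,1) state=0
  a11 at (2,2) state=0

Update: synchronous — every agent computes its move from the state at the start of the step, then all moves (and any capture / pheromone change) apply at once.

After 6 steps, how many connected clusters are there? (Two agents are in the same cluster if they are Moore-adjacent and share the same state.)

t=1: a0@(2,3):0 a1@(4,1):1 a2@(3,1):1 a3@(1,0):1 a4@(4,3):0 a5@(1,3):0 a6@(3,3):0 a7@(1,2):0 a8@(0,3):0 a9@(2,0):0 a10@(2,1):0 a11@(2,2):0
t=2: a0@(2,3):0 a1@(4,1):1 a2@(3,1):0 a3@(1,0):0 a4@(4,3):0 a5@(1,3):0 a6@(3,3):0 a7@(1,2):0 a8@(0,3):0 a9@(2,0):0 a10@(2,1):0 a11@(2,2):0
t=3: (unchanged — steady state)

2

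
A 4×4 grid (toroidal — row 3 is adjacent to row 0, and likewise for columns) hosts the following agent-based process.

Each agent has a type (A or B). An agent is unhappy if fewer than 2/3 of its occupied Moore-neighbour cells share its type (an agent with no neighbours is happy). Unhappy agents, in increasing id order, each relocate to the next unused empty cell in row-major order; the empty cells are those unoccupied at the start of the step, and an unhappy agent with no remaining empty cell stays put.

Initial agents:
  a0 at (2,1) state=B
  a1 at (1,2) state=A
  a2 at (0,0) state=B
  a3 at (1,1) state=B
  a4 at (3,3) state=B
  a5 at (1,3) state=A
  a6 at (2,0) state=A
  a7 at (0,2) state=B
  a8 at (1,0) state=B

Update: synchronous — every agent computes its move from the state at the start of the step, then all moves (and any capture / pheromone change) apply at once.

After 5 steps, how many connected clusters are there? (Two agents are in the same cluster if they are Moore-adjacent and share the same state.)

3

t=1: a0@(0,1):B a1@(0,3):A a2@(0,0):B a3@(1,1):B a4@(3,3):B a5@(2,2):A a6@(2,3):A a7@(3,0):B a8@(3,1):B
t=2: a0@(0,1):B a1@(0,2):A a2@(0,0):B a3@(1,1):B a4@(1,0):B a5@(1,2):A a6@(1,3):A a7@(3,0):B a8@(3,1):B
t=3: a0@(0,1):B a1@(0,3):A a2@(0,0):B a3@(2,0):B a4@(1,0):B a5@(2,1):A a6@(2,2):A a7@(3,0):B a8@(3,1):B
t=4: a0@(0,1):B a1@(0,2):A a2@(0,0):B a3@(2,0):B a4@(1,1):B a5@(1,2):A a6@(1,3):A a7@(3,0):B a8@(3,1):B
t=5: a0@(0,1):B a1@(0,3):A a2@(0,0):B a3@(2,0):B a4@(1,0):B a5@(2,1):A a6@(2,2):A a7@(3,0):B a8@(3,1):B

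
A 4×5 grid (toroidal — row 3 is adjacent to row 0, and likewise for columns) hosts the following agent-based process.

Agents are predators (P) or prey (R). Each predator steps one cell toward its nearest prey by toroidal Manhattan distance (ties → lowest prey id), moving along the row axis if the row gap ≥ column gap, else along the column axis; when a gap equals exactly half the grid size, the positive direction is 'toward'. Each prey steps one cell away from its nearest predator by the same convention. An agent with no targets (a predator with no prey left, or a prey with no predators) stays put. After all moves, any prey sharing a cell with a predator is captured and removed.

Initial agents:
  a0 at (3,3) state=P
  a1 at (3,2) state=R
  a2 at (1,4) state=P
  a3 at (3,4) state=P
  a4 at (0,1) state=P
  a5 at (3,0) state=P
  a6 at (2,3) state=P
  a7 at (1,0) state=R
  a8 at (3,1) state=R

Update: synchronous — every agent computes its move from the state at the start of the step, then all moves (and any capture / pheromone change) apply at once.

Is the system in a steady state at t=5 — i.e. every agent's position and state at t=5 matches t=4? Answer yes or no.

yes

t=1: a0@(3,2):P a2@(1,0):P a3@(3,3):P a4@(3,1):P a5@(3,1):P a6@(3,3):P a7@(1,1):R a8@(2,1):R
t=2: a0@(2,2):P a2@(1,1):P a3@(3,2):P a4@(2,1):P a5@(2,1):P a6@(3,2):P a7@(1,2):R
t=3: a0@(1,2):P a2@(1,2):P a3@(0,2):P a4@(1,1):P a5@(1,1):P a6@(0,2):P
t=4: (unchanged — steady state)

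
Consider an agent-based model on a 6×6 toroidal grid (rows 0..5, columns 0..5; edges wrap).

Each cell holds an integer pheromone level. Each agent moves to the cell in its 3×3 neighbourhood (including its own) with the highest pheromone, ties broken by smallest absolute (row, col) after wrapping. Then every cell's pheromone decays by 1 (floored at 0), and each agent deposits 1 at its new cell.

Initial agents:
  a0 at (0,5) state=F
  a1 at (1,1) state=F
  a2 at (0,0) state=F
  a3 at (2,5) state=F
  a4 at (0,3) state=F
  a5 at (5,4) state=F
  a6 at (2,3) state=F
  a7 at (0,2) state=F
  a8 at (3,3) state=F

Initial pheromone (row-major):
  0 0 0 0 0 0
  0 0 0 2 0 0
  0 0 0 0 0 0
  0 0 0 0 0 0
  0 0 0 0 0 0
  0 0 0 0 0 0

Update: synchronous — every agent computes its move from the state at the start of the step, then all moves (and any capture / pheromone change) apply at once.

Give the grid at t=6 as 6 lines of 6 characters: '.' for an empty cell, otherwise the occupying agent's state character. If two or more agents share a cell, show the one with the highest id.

F.....
...F..
......
......
......
......

t=1: a0@(0,0) a1@(0,0) a2@(0,0) a3@(1,0) a4@(1,3) a5@(0,3) a6@(1,3) a7@(1,3) a8@(2,2) | pheromone: 3 0 0 1 0 0 / 1 0 0 4 0 0 / 0 0 1 0 0 0 / 0 0 0 0 0 0 / 0 0 0 0 0 0 / 0 0 0 0 0 0
t=2: a0@(0,0) a1@(0,0) a2@(0,0) a3@(0,0) a4@(1,3) a5@(1,3) a6@(1,3) a7@(1,3) a8@(1,3) | pheromone: 6 0 0 0 0 0 / 0 0 0 8 0 0 / 0 0 0 0 0 0 / 0 0 0 0 0 0 / 0 0 0 0 0 0 / 0 0 0 0 0 0
t=3: a0@(0,0) a1@(0,0) a2@(0,0) a3@(0,0) a4@(1,3) a5@(1,3) a6@(1,3) a7@(1,3) a8@(1,3) | pheromone: 9 0 0 0 0 0 / 0 0 0 12 0 0 / 0 0 0 0 0 0 / 0 0 0 0 0 0 / 0 0 0 0 0 0 / 0 0 0 0 0 0
t=4: a0@(0,0) a1@(0,0) a2@(0,0) a3@(0,0) a4@(1,3) a5@(1,3) a6@(1,3) a7@(1,3) a8@(1,3) | pheromone: 12 0 0 0 0 0 / 0 0 0 16 0 0 / 0 0 0 0 0 0 / 0 0 0 0 0 0 / 0 0 0 0 0 0 / 0 0 0 0 0 0
t=5: a0@(0,0) a1@(0,0) a2@(0,0) a3@(0,0) a4@(1,3) a5@(1,3) a6@(1,3) a7@(1,3) a8@(1,3) | pheromone: 15 0 0 0 0 0 / 0 0 0 20 0 0 / 0 0 0 0 0 0 / 0 0 0 0 0 0 / 0 0 0 0 0 0 / 0 0 0 0 0 0
t=6: a0@(0,0) a1@(0,0) a2@(0,0) a3@(0,0) a4@(1,3) a5@(1,3) a6@(1,3) a7@(1,3) a8@(1,3) | pheromone: 18 0 0 0 0 0 / 0 0 0 24 0 0 / 0 0 0 0 0 0 / 0 0 0 0 0 0 / 0 0 0 0 0 0 / 0 0 0 0 0 0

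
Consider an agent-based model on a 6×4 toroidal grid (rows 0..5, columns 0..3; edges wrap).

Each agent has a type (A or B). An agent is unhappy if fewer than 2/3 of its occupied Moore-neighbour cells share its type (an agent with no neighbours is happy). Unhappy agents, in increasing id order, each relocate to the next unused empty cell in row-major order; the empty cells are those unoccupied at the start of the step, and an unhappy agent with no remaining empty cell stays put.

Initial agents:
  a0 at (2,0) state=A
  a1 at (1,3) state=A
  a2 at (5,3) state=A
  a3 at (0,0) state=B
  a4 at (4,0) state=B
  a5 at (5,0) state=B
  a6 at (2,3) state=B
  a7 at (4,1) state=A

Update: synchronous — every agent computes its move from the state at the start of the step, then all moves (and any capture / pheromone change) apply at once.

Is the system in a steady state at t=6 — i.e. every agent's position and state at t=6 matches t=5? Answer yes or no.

no

t=1: a0@(0,1):A a1@(0,2):A a2@(0,3):A a3@(1,0):B a4@(1,1):B a5@(1,2):B a6@(2,1):B a7@(2,2):A
t=2: a0@(0,0):A a1@(1,3):A a2@(2,0):A a3@(2,3):B a4@(3,0):B a5@(3,1):B a6@(2,1):B a7@(3,2):A
t=3: a0@(0,0):A a1@(1,3):A a2@(0,1):A a3@(0,2):B a4@(3,0):B a5@(0,3):B a6@(1,0):B a7@(1,1):A
t=4: a0@(1,2):A a1@(2,0):A a2@(2,1):A a3@(2,2):B a4@(3,0):B a5@(2,3):B a6@(3,1):B a7@(3,2):A
t=5: a0@(0,0):A a1@(0,1):A a2@(0,2):A a3@(0,3):B a4@(1,0):B a5@(1,1):B a6@(1,3):B a7@(3,3):A
t=6: a0@(1,2):A a1@(2,0):A a2@(2,1):A a3@(2,2):B a4@(2,3):B a5@(3,0):B a6@(3,1):B a7@(3,3):A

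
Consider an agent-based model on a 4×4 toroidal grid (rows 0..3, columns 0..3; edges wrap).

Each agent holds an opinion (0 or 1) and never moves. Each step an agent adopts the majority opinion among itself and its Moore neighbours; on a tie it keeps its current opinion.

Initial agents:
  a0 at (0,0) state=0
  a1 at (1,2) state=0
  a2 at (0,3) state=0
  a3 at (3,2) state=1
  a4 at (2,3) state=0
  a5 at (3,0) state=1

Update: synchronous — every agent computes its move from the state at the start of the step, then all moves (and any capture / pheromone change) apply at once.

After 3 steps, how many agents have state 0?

6

t=1: a0@(0,0):0 a1@(1,2):0 a2@(0,3):0 a3@(3,2):0 a4@(2,3):0 a5@(3,0):0
t=2: (unchanged — steady state)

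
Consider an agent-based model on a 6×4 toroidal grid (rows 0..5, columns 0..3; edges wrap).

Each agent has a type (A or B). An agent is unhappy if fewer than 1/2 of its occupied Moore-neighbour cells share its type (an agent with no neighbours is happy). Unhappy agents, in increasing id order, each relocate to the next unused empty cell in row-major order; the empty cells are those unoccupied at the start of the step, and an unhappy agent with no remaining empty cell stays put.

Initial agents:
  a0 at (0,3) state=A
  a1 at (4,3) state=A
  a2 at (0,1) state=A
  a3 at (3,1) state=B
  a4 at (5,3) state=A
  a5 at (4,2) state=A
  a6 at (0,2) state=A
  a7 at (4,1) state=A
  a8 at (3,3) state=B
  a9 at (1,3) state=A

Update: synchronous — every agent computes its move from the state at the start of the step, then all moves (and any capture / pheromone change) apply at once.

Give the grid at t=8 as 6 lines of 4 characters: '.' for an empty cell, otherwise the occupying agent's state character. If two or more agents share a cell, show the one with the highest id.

A.AA
.BBA
....
....
.AAA
...A

t=1: a0@(0,3):A a1@(4,3):A a2@(0,1):A a3@(0,0):B a4@(5,3):A a5@(4,2):A a6@(0,2):A a7@(4,1):A a8@(1,0):B a9@(1,3):A
t=2: a0@(0,3):A a1@(4,3):A a2@(1,1):A a3@(1,2):B a4@(5,3):A a5@(4,2):A a6@(0,2):A a7@(4,1):A a8@(2,0):B a9@(1,3):A
t=3: a0@(0,3):A a1@(4,3):A a2@(0,0):A a3@(0,1):B a4@(5,3):A a5@(4,2):A a6@(0,2):A a7@(4,1):A a8@(1,0):B a9@(1,3):A
t=4: a0@(0,3):A a1@(4,3):A a2@(0,0):A a3@(1,1):B a4@(5,3):A a5@(4,2):A a6@(0,2):A a7@(4,1):A a8@(1,2):B a9@(1,3):A
t=5: a0@(0,3):A a1@(4,3):A a2@(0,0):A a3@(0,1):B a4@(5,3):A a5@(4,2):A a6@(0,2):A a7@(4,1):A a8@(1,0):B a9@(1,3):A
t=6: a0@(0,3):A a1@(4,3):A a2@(0,0):A a3@(1,1):B a4@(5,3):A a5@(4,2):A a6@(0,2):A a7@(4,1):A a8@(1,2):B a9@(1,3):A
t=7: a0@(0,3):A a1@(4,3):A a2@(0,0):A a3@(0,1):B a4@(5,3):A a5@(4,2):A a6@(0,2):A a7@(4,1):A a8@(1,0):B a9@(1,3):A
t=8: a0@(0,3):A a1@(4,3):A a2@(0,0):A a3@(1,1):B a4@(5,3):A a5@(4,2):A a6@(0,2):A a7@(4,1):A a8@(1,2):B a9@(1,3):A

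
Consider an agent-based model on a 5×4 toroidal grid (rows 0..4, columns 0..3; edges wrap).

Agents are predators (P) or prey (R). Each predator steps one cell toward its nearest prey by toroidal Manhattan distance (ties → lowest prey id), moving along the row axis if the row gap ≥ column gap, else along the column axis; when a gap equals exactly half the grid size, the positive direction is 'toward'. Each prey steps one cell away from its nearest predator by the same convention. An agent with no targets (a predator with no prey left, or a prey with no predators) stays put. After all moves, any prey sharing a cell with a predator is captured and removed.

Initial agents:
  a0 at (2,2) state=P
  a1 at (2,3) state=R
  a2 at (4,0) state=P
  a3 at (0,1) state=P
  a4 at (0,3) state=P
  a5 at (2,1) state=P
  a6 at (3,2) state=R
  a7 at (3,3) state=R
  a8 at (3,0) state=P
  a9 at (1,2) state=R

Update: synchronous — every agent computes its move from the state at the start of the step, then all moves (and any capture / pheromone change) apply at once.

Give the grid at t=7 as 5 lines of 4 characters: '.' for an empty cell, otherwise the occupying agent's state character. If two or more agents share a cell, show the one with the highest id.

t=1: a0@(2,3):P a1@(2,0):R a2@(3,0):P a3@(1,1):P a4@(1,3):P a5@(2,2):P a6@(4,2):R a7@(3,2):R a8@(3,3):P a9@(0,2):R
t=2: a0@(2,0):P a2@(2,0):P a3@(2,1):P a4@(2,3):P a5@(3,2):P a6@(0,2):R a7@(4,2):R a8@(3,2):P a9@(4,2):R
t=3: a0@(1,0):P a2@(1,0):P a3@(1,1):P a4@(1,3):P a5@(4,2):P a6@(1,2):R a7@(0,2):R a8@(4,2):P a9@(0,2):R
t=4: a0@(1,1):P a2@(1,1):P a3@(1,2):P a4@(1,2):P a5@(0,2):P a6@(1,3):R a8@(0,2):P
t=5: a0@(1,2):P a2@(1,2):P a3@(1,3):P a4@(1,3):P a5@(1,2):P a6@(1,0):R a8@(1,2):P
t=6: a0@(1,3):P a2@(1,3):P a3@(1,0):P a4@(1,0):P a5@(1,3):P a6@(1,1):R a8@(1,3):P
t=7: a0@(1,0):P a2@(1,0):P a3@(1,1):P a4@(1,1):P a5@(1,0):P a6@(1,2):R a8@(1,0):P

....
PPR.
....
....
....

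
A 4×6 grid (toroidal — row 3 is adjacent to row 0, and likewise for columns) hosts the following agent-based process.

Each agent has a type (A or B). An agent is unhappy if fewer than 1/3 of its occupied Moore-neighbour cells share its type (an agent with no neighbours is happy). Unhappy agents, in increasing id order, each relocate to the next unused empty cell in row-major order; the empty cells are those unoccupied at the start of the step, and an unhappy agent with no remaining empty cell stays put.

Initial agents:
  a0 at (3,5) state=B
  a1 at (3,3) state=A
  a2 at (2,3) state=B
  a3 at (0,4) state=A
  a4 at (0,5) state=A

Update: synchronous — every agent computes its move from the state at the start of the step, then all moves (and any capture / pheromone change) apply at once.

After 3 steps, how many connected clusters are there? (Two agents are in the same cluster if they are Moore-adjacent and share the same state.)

t=1: a0@(0,0):B a1@(3,3):A a2@(0,1):B a3@(0,4):A a4@(0,5):A
t=2: (unchanged — steady state)

2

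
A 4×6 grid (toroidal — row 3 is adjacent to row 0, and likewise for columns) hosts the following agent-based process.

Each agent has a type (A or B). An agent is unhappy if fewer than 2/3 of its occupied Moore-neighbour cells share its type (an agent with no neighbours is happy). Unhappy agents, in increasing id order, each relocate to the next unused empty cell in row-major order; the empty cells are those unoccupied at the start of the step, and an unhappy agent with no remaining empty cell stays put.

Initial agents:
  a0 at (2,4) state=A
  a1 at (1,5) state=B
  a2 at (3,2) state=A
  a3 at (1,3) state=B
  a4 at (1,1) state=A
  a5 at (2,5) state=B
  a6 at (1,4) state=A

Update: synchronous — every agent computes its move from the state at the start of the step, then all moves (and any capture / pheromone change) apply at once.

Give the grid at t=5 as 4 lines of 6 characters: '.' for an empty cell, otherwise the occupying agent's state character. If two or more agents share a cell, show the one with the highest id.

t=1: a0@(0,0):A a1@(0,1):B a2@(3,2):A a3@(0,2):B a4@(1,1):A a5@(0,3):B a6@(0,4):A
t=2: a0@(0,5):A a1@(1,0):B a2@(1,2):A a3@(1,3):B a4@(1,4):A a5@(1,5):B a6@(2,0):A
t=3: a0@(0,0):A a1@(0,1):B a2@(0,2):A a3@(0,3):B a4@(0,4):A a5@(1,1):B a6@(2,1):A
t=4: a0@(0,5):A a1@(1,0):B a2@(1,2):A a3@(1,3):B a4@(1,4):A a5@(1,5):B a6@(2,0):A
t=5: a0@(0,0):A a1@(0,1):B a2@(0,2):A a3@(0,3):B a4@(0,4):A a5@(1,1):B a6@(2,1):A

ABABA.
.B....
.A....
......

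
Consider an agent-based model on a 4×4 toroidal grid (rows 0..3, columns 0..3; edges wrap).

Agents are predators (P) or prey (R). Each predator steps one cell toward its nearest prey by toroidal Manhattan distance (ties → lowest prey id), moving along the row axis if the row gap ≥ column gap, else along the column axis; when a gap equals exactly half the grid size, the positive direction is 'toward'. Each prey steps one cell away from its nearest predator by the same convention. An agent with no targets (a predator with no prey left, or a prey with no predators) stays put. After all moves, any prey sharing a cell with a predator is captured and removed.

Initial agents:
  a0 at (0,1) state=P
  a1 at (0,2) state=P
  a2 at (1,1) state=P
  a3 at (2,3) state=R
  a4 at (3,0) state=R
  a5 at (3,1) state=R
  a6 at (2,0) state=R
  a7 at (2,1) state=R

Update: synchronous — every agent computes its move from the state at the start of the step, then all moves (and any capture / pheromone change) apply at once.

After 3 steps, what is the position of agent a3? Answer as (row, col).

t=1: a0@(3,1):P a1@(3,2):P a2@(2,1):P a3@(1,3):R a4@(2,0):R a6@(3,0):R
t=2: a0@(3,0):P a1@(3,3):P a2@(2,0):P a3@(0,3):R a4@(2,3):R
t=3: a0@(0,0):P a1@(0,3):P a2@(2,3):P a3@(1,3):R a4@(1,3):R

(1, 3)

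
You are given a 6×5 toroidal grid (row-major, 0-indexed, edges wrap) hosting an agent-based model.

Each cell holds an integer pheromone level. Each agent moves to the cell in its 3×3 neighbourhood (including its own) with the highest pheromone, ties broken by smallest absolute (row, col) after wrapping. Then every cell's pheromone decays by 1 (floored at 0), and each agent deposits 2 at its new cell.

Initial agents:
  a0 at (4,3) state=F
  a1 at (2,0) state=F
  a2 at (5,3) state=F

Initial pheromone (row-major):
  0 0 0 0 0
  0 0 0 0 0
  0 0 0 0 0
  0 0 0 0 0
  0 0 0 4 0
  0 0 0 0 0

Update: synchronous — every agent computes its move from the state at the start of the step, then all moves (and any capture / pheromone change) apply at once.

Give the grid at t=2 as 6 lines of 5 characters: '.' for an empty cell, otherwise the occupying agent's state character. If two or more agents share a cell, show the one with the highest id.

t=1: a0@(4,3) a1@(1,0) a2@(4,3) | pheromone: 0 0 0 0 0 / 2 0 0 0 0 / 0 0 0 0 0 / 0 0 0 0 0 / 0 0 0 7 0 / 0 0 0 0 0
t=2: a0@(4,3) a1@(1,0) a2@(4,3) | pheromone: 0 0 0 0 0 / 3 0 0 0 0 / 0 0 0 0 0 / 0 0 0 0 0 / 0 0 0 10 0 / 0 0 0 0 0

.....
F....
.....
.....
...F.
.....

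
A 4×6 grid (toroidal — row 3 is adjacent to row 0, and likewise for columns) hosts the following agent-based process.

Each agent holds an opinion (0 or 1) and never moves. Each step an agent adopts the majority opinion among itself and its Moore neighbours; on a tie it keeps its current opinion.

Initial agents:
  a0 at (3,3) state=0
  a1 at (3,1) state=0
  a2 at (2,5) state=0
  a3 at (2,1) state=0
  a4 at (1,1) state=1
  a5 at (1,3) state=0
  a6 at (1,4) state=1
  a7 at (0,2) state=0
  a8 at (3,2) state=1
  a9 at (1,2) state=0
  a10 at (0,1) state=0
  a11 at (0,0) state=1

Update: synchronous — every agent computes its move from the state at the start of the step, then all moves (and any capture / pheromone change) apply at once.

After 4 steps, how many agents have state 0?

t=1: a0@(3,3):0 a1@(3,1):0 a2@(2,5):0 a3@(2,1):0 a4@(1,1):0 a5@(1,3):0 a6@(1,4):0 a7@(0,2):0 a8@(3,2):0 a9@(1,2):0 a10@(0,1):0 a11@(0,0):1
t=2: a0@(3,3):0 a1@(3,1):0 a2@(2,5):0 a3@(2,1):0 a4@(1,1):0 a5@(1,3):0 a6@(1,4):0 a7@(0,2):0 a8@(3,2):0 a9@(1,2):0 a10@(0,1):0 a11@(0,0):0
t=3: (unchanged — steady state)

12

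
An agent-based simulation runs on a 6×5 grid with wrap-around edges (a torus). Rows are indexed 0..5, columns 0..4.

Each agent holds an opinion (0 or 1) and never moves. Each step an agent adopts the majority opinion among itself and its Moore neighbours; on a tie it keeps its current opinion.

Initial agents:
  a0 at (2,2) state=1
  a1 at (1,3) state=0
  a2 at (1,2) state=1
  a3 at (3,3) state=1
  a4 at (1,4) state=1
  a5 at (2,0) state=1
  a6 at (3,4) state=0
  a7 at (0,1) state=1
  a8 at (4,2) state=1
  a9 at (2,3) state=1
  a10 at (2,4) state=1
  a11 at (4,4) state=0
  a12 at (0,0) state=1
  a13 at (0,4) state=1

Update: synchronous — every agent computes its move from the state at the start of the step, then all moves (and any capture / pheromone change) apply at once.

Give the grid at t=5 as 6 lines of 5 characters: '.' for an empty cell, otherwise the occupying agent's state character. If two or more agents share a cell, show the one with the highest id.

11..1
..111
1.111
...11
..1.1
.....

t=1: a0@(2,2):1 a1@(1,3):1 a2@(1,2):1 a3@(3,3):1 a4@(1,4):1 a5@(2,0):1 a6@(3,4):1 a7@(0,1):1 a8@(4,2):1 a9@(2,3):1 a10@(2,4):1 a11@(4,4):0 a12@(0,0):1 a13@(0,4):1
t=2: a0@(2,2):1 a1@(1,3):1 a2@(1,2):1 a3@(3,3):1 a4@(1,4):1 a5@(2,0):1 a6@(3,4):1 a7@(0,1):1 a8@(4,2):1 a9@(2,3):1 a10@(2,4):1 a11@(4,4):1 a12@(0,0):1 a13@(0,4):1
t=3: (unchanged — steady state)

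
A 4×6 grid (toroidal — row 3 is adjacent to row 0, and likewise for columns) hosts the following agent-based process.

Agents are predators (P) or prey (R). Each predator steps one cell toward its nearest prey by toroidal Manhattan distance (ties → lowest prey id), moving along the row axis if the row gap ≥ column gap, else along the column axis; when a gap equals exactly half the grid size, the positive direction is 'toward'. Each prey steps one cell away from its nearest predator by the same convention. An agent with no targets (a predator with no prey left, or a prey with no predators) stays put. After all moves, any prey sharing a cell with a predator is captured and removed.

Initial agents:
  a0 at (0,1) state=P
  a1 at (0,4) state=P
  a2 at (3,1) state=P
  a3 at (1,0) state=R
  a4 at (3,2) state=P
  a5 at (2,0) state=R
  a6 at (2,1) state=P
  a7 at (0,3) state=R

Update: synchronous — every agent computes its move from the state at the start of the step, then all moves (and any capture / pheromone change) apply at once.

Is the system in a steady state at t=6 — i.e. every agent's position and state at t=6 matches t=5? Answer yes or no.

t=1: a0@(1,1):P a1@(0,3):P a2@(2,1):P a4@(0,2):P a5@(2,5):R a6@(2,0):P
t=2: a0@(1,0):P a1@(1,3):P a2@(2,0):P a4@(0,3):P a5@(2,4):R a6@(2,5):P
t=3: a0@(1,5):P a1@(2,3):P a2@(2,5):P a4@(1,3):P a6@(2,4):P
t=4: (unchanged — steady state)

yes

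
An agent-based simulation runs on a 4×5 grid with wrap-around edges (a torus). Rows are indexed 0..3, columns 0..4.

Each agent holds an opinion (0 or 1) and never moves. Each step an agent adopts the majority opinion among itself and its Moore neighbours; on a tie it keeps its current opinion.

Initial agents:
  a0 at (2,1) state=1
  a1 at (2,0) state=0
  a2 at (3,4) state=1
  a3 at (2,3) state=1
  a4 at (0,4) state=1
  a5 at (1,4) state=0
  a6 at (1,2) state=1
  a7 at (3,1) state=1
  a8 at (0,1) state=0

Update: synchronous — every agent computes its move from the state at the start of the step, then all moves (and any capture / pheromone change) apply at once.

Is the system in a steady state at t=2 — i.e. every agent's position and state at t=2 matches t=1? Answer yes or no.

no

t=1: a0@(2,1):1 a1@(2,0):1 a2@(3,4):1 a3@(2,3):1 a4@(0,4):1 a5@(1,4):0 a6@(1,2):1 a7@(3,1):1 a8@(0,1):1
t=2: a0@(2,1):1 a1@(2,0):1 a2@(3,4):1 a3@(2,3):1 a4@(0,4):1 a5@(1,4):1 a6@(1,2):1 a7@(3,1):1 a8@(0,1):1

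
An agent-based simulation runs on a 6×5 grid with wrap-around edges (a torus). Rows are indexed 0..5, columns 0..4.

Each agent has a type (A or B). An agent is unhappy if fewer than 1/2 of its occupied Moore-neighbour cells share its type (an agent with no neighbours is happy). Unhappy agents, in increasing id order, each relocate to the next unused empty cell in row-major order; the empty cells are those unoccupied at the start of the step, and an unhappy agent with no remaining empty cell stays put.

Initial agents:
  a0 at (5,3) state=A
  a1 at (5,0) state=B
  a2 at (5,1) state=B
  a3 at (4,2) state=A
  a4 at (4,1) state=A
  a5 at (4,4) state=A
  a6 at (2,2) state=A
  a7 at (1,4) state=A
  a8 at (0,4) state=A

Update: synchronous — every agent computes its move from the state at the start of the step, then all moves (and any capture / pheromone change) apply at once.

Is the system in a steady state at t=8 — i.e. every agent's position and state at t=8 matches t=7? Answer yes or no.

yes

t=1: a0@(5,3):A a1@(0,0):B a2@(0,1):B a3@(4,2):A a4@(0,2):A a5@(4,4):A a6@(2,2):A a7@(1,4):A a8@(0,4):A
t=2: a0@(5,3):A a1@(0,3):B a2@(0,1):B a3@(4,2):A a4@(0,2):A a5@(4,4):A a6@(2,2):A a7@(1,4):A a8@(0,4):A
t=3: a0@(5,3):A a1@(0,0):B a2@(1,0):B a3@(4,2):A a4@(1,1):A a5@(4,4):A a6@(2,2):A a7@(1,4):A a8@(0,4):A
t=4: a0@(5,3):A a1@(0,1):B a2@(0,2):B a3@(4,2):A a4@(0,3):A a5@(4,4):A a6@(2,2):A a7@(1,2):A a8@(0,4):A
t=5: a0@(5,3):A a1@(0,1):B a2@(0,0):B a3@(4,2):A a4@(0,3):A a5@(4,4):A a6@(2,2):A a7@(1,2):A a8@(0,4):A
t=6: (unchanged — steady state)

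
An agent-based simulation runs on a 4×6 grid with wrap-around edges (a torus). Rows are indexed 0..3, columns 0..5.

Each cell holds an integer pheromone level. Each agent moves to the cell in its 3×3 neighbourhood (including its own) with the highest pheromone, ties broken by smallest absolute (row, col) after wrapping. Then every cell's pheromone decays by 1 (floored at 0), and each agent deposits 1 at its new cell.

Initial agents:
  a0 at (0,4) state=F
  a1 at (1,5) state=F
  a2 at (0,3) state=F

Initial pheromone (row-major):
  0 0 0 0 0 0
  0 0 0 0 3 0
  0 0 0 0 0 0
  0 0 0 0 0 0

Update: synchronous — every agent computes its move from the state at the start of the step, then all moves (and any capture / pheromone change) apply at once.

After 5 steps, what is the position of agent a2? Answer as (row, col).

(1, 4)

t=1: a0@(1,4) a1@(1,4) a2@(1,4) | pheromone: 0 0 0 0 0 0 / 0 0 0 0 5 0 / 0 0 0 0 0 0 / 0 0 0 0 0 0
t=2: a0@(1,4) a1@(1,4) a2@(1,4) | pheromone: 0 0 0 0 0 0 / 0 0 0 0 7 0 / 0 0 0 0 0 0 / 0 0 0 0 0 0
t=3: a0@(1,4) a1@(1,4) a2@(1,4) | pheromone: 0 0 0 0 0 0 / 0 0 0 0 9 0 / 0 0 0 0 0 0 / 0 0 0 0 0 0
t=4: a0@(1,4) a1@(1,4) a2@(1,4) | pheromone: 0 0 0 0 0 0 / 0 0 0 0 11 0 / 0 0 0 0 0 0 / 0 0 0 0 0 0
t=5: a0@(1,4) a1@(1,4) a2@(1,4) | pheromone: 0 0 0 0 0 0 / 0 0 0 0 13 0 / 0 0 0 0 0 0 / 0 0 0 0 0 0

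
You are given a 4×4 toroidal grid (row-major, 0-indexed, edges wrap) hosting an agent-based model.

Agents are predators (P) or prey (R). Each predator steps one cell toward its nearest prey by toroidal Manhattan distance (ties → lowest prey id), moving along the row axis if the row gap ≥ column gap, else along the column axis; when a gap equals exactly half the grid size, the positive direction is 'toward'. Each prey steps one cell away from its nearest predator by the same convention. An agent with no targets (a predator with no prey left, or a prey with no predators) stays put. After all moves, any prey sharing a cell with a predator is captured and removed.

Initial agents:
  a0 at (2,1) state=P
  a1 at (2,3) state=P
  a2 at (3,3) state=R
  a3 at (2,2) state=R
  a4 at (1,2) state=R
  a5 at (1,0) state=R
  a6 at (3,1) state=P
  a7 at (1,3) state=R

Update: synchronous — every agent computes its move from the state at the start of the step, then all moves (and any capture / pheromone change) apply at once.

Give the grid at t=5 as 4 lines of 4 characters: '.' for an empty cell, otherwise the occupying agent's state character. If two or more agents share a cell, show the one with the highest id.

t=1: a0@(2,2):P a1@(3,3):P a2@(0,3):R a3@(2,3):R a4@(0,2):R a5@(0,0):R a6@(3,2):P a7@(0,3):R
t=2: a0@(2,3):P a1@(0,3):P a2@(1,3):R a3@(2,0):R a4@(1,2):R a5@(1,0):R a6@(0,2):P a7@(1,3):R
t=3: a0@(1,3):P a1@(1,3):P a2@(0,3):R a3@(2,1):R a4@(2,2):R a5@(0,0):R a6@(1,2):P a7@(0,3):R
t=4: a0@(0,3):P a1@(0,3):P a2@(3,3):R a3@(3,1):R a4@(3,2):R a5@(3,0):R a6@(2,2):P a7@(3,3):R
t=5: a0@(3,3):P a1@(3,3):P a2@(2,3):R a3@(0,1):R a4@(0,2):R a5@(2,0):R a6@(3,2):P a7@(2,3):R

.RR.
....
R..R
..PP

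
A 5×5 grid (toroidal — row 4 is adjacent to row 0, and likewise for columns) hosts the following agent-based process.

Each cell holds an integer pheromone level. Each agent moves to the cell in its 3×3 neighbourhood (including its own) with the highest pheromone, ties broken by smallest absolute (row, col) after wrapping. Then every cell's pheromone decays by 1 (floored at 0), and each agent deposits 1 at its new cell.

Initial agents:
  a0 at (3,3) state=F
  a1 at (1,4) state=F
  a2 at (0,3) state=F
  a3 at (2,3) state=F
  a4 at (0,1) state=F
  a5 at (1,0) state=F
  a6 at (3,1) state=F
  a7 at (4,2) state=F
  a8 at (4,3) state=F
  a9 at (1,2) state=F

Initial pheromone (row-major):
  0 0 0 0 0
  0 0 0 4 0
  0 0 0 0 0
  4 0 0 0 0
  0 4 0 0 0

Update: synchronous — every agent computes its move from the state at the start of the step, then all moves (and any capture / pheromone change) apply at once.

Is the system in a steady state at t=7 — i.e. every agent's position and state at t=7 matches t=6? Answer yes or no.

t=1: a0@(2,2) a1@(1,3) a2@(1,3) a3@(1,3) a4@(4,1) a5@(0,0) a6@(3,0) a7@(4,1) a8@(0,2) a9@(1,3) | pheromone: 1 0 1 0 0 / 0 0 0 7 0 / 0 0 1 0 0 / 4 0 0 0 0 / 0 5 0 0 0
t=2: a0@(1,3) a1@(1,3) a2@(1,3) a3@(1,3) a4@(4,1) a5@(4,1) a6@(4,1) a7@(4,1) a8@(1,3) a9@(1,3) | pheromone: 0 0 0 0 0 / 0 0 0 12 0 / 0 0 0 0 0 / 3 0 0 0 0 / 0 8 0 0 0
t=3: a0@(1,3) a1@(1,3) a2@(1,3) a3@(1,3) a4@(4,1) a5@(4,1) a6@(4,1) a7@(4,1) a8@(1,3) a9@(1,3) | pheromone: 0 0 0 0 0 / 0 0 0 17 0 / 0 0 0 0 0 / 2 0 0 0 0 / 0 11 0 0 0
t=4: a0@(1,3) a1@(1,3) a2@(1,3) a3@(1,3) a4@(4,1) a5@(4,1) a6@(4,1) a7@(4,1) a8@(1,3) a9@(1,3) | pheromone: 0 0 0 0 0 / 0 0 0 22 0 / 0 0 0 0 0 / 1 0 0 0 0 / 0 14 0 0 0
t=5: a0@(1,3) a1@(1,3) a2@(1,3) a3@(1,3) a4@(4,1) a5@(4,1) a6@(4,1) a7@(4,1) a8@(1,3) a9@(1,3) | pheromone: 0 0 0 0 0 / 0 0 0 27 0 / 0 0 0 0 0 / 0 0 0 0 0 / 0 17 0 0 0
t=6: a0@(1,3) a1@(1,3) a2@(1,3) a3@(1,3) a4@(4,1) a5@(4,1) a6@(4,1) a7@(4,1) a8@(1,3) a9@(1,3) | pheromone: 0 0 0 0 0 / 0 0 0 32 0 / 0 0 0 0 0 / 0 0 0 0 0 / 0 20 0 0 0
t=7: a0@(1,3) a1@(1,3) a2@(1,3) a3@(1,3) a4@(4,1) a5@(4,1) a6@(4,1) a7@(4,1) a8@(1,3) a9@(1,3) | pheromone: 0 0 0 0 0 / 0 0 0 37 0 / 0 0 0 0 0 / 0 0 0 0 0 / 0 23 0 0 0

yes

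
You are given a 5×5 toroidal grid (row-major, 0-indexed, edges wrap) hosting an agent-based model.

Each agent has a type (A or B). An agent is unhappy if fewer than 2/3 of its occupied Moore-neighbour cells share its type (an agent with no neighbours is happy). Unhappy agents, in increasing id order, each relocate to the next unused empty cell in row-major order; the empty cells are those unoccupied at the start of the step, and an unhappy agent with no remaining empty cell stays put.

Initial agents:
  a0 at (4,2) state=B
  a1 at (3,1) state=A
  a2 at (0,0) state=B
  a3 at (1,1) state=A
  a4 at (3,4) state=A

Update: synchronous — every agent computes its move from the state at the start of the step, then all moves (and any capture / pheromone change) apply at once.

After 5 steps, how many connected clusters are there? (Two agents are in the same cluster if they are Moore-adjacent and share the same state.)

5

t=1: a0@(0,1):B a1@(0,2):A a2@(0,3):B a3@(0,4):A a4@(3,4):A
t=2: a0@(0,0):B a1@(1,0):A a2@(1,1):B a3@(1,2):A a4@(3,4):A
t=3: a0@(0,1):B a1@(0,2):A a2@(0,3):B a3@(0,4):A a4@(3,4):A
t=4: a0@(0,0):B a1@(1,0):A a2@(1,1):B a3@(1,2):A a4@(3,4):A
t=5: a0@(0,1):B a1@(0,2):A a2@(0,3):B a3@(0,4):A a4@(3,4):A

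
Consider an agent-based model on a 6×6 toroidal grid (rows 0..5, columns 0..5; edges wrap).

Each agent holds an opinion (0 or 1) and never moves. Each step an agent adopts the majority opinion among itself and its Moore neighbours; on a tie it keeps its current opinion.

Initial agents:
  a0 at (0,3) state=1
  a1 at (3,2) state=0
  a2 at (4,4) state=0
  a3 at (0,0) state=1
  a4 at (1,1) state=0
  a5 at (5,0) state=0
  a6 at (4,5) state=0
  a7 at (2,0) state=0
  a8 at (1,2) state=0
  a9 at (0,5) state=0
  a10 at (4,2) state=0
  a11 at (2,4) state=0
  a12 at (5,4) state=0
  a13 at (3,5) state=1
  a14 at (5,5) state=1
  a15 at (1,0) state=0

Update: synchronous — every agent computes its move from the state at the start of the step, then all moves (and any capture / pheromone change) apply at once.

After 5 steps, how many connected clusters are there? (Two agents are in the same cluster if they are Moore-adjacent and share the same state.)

t=1: a0@(0,3):0 a1@(3,2):0 a2@(4,4):0 a3@(0,0):0 a4@(1,1):0 a5@(5,0):0 a6@(4,5):0 a7@(2,0):0 a8@(1,2):0 a9@(0,5):0 a10@(4,2):0 a11@(2,4):0 a12@(5,4):0 a13@(3,5):0 a14@(5,5):0 a15@(1,0):0
t=2: (unchanged — steady state)

2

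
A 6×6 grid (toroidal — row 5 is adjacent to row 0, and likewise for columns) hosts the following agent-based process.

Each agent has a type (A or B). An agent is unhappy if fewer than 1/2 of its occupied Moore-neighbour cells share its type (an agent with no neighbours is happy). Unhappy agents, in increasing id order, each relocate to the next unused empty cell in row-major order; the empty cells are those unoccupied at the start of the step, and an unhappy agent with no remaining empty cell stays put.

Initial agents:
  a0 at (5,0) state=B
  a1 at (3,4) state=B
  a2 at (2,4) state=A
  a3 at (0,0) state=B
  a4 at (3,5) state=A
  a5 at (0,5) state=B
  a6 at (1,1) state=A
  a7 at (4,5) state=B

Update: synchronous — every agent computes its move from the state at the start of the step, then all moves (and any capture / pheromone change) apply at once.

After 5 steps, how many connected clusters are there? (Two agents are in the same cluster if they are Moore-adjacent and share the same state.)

3

t=1: a0@(5,0):B a1@(0,1):B a2@(2,4):A a3@(0,0):B a4@(0,2):A a5@(0,5):B a6@(0,3):A a7@(4,5):B
t=2: (unchanged — steady state)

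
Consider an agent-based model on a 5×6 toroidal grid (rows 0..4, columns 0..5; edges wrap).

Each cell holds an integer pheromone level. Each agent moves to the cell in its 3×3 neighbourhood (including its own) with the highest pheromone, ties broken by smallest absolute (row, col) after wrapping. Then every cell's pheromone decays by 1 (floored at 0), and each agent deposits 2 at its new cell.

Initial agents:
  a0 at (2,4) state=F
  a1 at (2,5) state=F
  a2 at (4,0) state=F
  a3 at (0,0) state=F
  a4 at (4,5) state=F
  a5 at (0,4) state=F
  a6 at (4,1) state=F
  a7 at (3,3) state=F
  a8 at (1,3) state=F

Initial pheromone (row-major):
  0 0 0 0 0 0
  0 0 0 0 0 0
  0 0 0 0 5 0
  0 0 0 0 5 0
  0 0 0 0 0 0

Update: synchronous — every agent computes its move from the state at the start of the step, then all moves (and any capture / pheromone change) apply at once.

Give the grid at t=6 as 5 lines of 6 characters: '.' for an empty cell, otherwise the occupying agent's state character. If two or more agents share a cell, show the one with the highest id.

t=1: a0@(2,4) a1@(2,4) a2@(0,0) a3@(0,0) a4@(3,4) a5@(0,3) a6@(0,0) a7@(2,4) a8@(2,4) | pheromone: 6 0 0 2 0 0 / 0 0 0 0 0 0 / 0 0 0 0 12 0 / 0 0 0 0 6 0 / 0 0 0 0 0 0
t=2: a0@(2,4) a1@(2,4) a2@(0,0) a3@(0,0) a4@(2,4) a5@(0,3) a6@(0,0) a7@(2,4) a8@(2,4) | pheromone: 11 0 0 3 0 0 / 0 0 0 0 0 0 / 0 0 0 0 21 0 / 0 0 0 0 5 0 / 0 0 0 0 0 0
t=3: a0@(2,4) a1@(2,4) a2@(0,0) a3@(0,0) a4@(2,4) a5@(0,3) a6@(0,0) a7@(2,4) a8@(2,4) | pheromone: 16 0 0 4 0 0 / 0 0 0 0 0 0 / 0 0 0 0 30 0 / 0 0 0 0 4 0 / 0 0 0 0 0 0
t=4: a0@(2,4) a1@(2,4) a2@(0,0) a3@(0,0) a4@(2,4) a5@(0,3) a6@(0,0) a7@(2,4) a8@(2,4) | pheromone: 21 0 0 5 0 0 / 0 0 0 0 0 0 / 0 0 0 0 39 0 / 0 0 0 0 3 0 / 0 0 0 0 0 0
t=5: a0@(2,4) a1@(2,4) a2@(0,0) a3@(0,0) a4@(2,4) a5@(0,3) a6@(0,0) a7@(2,4) a8@(2,4) | pheromone: 26 0 0 6 0 0 / 0 0 0 0 0 0 / 0 0 0 0 48 0 / 0 0 0 0 2 0 / 0 0 0 0 0 0
t=6: a0@(2,4) a1@(2,4) a2@(0,0) a3@(0,0) a4@(2,4) a5@(0,3) a6@(0,0) a7@(2,4) a8@(2,4) | pheromone: 31 0 0 7 0 0 / 0 0 0 0 0 0 / 0 0 0 0 57 0 / 0 0 0 0 1 0 / 0 0 0 0 0 0

F..F..
......
....F.
......
......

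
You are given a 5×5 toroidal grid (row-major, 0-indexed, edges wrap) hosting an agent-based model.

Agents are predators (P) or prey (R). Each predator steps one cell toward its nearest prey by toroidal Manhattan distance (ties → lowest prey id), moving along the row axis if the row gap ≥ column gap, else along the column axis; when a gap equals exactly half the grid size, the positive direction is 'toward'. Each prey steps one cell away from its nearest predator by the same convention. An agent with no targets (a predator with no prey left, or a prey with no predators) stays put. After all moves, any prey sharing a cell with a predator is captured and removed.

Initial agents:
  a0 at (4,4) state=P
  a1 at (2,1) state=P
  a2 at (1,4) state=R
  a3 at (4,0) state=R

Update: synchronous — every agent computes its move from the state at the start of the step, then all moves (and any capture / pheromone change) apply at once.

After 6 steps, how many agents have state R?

t=1: a0@(4,0):P a1@(2,0):P a2@(2,4):R a3@(4,1):R
t=2: a0@(4,1):P a1@(2,4):P a2@(2,3):R a3@(4,2):R
t=3: a0@(4,2):P a1@(2,3):P a2@(2,2):R a3@(4,3):R
t=4: a0@(4,3):P a1@(2,2):P a2@(2,1):R a3@(4,4):R
t=5: a0@(4,4):P a1@(2,1):P a2@(2,0):R a3@(4,0):R
t=6: a0@(4,0):P a1@(2,0):P a2@(2,4):R a3@(4,1):R

2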